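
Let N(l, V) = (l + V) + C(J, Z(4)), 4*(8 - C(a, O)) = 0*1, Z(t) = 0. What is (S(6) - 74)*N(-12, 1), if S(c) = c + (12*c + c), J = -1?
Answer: -30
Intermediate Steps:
C(a, O) = 8 (C(a, O) = 8 - 0 = 8 - ¼*0 = 8 + 0 = 8)
N(l, V) = 8 + V + l (N(l, V) = (l + V) + 8 = (V + l) + 8 = 8 + V + l)
S(c) = 14*c (S(c) = c + 13*c = 14*c)
(S(6) - 74)*N(-12, 1) = (14*6 - 74)*(8 + 1 - 12) = (84 - 74)*(-3) = 10*(-3) = -30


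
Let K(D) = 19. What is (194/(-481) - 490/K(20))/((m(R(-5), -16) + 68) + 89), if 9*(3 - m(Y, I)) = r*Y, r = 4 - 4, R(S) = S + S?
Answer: -14961/91390 ≈ -0.16370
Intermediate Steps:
R(S) = 2*S
r = 0
m(Y, I) = 3 (m(Y, I) = 3 - 0*Y = 3 - ⅑*0 = 3 + 0 = 3)
(194/(-481) - 490/K(20))/((m(R(-5), -16) + 68) + 89) = (194/(-481) - 490/19)/((3 + 68) + 89) = (194*(-1/481) - 490*1/19)/(71 + 89) = (-194/481 - 490/19)/160 = -239376/9139*1/160 = -14961/91390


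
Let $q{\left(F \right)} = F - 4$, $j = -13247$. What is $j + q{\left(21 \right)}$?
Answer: $-13230$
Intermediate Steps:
$q{\left(F \right)} = -4 + F$
$j + q{\left(21 \right)} = -13247 + \left(-4 + 21\right) = -13247 + 17 = -13230$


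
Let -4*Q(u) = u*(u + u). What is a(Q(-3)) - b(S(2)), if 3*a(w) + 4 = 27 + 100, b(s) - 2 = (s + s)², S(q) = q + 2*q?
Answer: -105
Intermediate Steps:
S(q) = 3*q
b(s) = 2 + 4*s² (b(s) = 2 + (s + s)² = 2 + (2*s)² = 2 + 4*s²)
Q(u) = -u²/2 (Q(u) = -u*(u + u)/4 = -u*2*u/4 = -u²/2)
a(w) = 41 (a(w) = -4/3 + (27 + 100)/3 = -4/3 + (⅓)*127 = -4/3 + 127/3 = 41)
a(Q(-3)) - b(S(2)) = 41 - (2 + 4*(3*2)²) = 41 - (2 + 4*6²) = 41 - (2 + 4*36) = 41 - (2 + 144) = 41 - 1*146 = 41 - 146 = -105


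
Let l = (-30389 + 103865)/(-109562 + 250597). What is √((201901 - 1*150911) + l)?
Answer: √1014245886450410/141035 ≈ 225.81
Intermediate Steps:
l = 73476/141035 ≈ 0.52098
√((201901 - 1*150911) + l) = √((201901 - 1*150911) + 73476/141035) = √((201901 - 150911) + 73476/141035) = √(50990 + 73476/141035) = √(7191448126/141035) = √1014245886450410/141035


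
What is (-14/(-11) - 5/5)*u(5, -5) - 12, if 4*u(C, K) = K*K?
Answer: -453/44 ≈ -10.295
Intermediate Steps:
u(C, K) = K²/4 (u(C, K) = (K*K)/4 = K²/4)
(-14/(-11) - 5/5)*u(5, -5) - 12 = (-14/(-11) - 5/5)*((¼)*(-5)²) - 12 = (-14*(-1/11) - 5*⅕)*((¼)*25) - 12 = (14/11 - 1)*(25/4) - 12 = (3/11)*(25/4) - 12 = 75/44 - 12 = -453/44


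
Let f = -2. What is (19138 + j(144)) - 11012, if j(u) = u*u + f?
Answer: 28860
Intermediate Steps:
j(u) = -2 + u² (j(u) = u*u - 2 = u² - 2 = -2 + u²)
(19138 + j(144)) - 11012 = (19138 + (-2 + 144²)) - 11012 = (19138 + (-2 + 20736)) - 11012 = (19138 + 20734) - 11012 = 39872 - 11012 = 28860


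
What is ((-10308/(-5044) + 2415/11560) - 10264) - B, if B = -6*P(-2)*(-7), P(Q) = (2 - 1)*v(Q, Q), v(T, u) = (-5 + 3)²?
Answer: -30407219537/2915432 ≈ -10430.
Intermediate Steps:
v(T, u) = 4 (v(T, u) = (-2)² = 4)
P(Q) = 4 (P(Q) = (2 - 1)*4 = 1*4 = 4)
B = 168 (B = -24*(-7) = -6*(-28) = 168)
((-10308/(-5044) + 2415/11560) - 10264) - B = ((-10308/(-5044) + 2415/11560) - 10264) - 1*168 = ((-10308*(-1/5044) + 2415*(1/11560)) - 10264) - 168 = ((2577/1261 + 483/2312) - 10264) - 168 = (6567087/2915432 - 10264) - 168 = -29917426961/2915432 - 168 = -30407219537/2915432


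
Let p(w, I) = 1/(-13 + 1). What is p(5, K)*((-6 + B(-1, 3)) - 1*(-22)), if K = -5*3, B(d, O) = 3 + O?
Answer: -11/6 ≈ -1.8333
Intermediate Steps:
K = -15
p(w, I) = -1/12 (p(w, I) = 1/(-12) = -1/12)
p(5, K)*((-6 + B(-1, 3)) - 1*(-22)) = -((-6 + (3 + 3)) - 1*(-22))/12 = -((-6 + 6) + 22)/12 = -(0 + 22)/12 = -1/12*22 = -11/6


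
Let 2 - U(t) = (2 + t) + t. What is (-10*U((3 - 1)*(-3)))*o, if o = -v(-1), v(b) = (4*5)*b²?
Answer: 2400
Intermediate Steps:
v(b) = 20*b²
U(t) = -2*t (U(t) = 2 - ((2 + t) + t) = 2 - (2 + 2*t) = 2 + (-2 - 2*t) = -2*t)
o = -20 (o = -20*(-1)² = -20 ≈ -20.000)
(-10*U((3 - 1)*(-3)))*o = -(-20)*(3 - 1)*(-3)*(-20) = -(-20)*2*(-3)*(-20) = -(-20)*(-6)*(-20) = -10*12*(-20) = -120*(-20) = 2400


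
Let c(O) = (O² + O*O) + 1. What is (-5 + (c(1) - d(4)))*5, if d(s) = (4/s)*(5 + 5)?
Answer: -60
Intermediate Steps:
c(O) = 1 + 2*O² (c(O) = (O² + O²) + 1 = 2*O² + 1 = 1 + 2*O²)
d(s) = 40/s (d(s) = (4/s)*10 = 40/s)
(-5 + (c(1) - d(4)))*5 = (-5 + ((1 + 2*1²) - 40/4))*5 = (-5 + ((1 + 2*1) - 40/4))*5 = (-5 + ((1 + 2) - 1*10))*5 = (-5 + (3 - 10))*5 = (-5 - 7)*5 = -12*5 = -60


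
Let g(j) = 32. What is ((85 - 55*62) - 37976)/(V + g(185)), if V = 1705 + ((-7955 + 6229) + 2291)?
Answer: -41301/2302 ≈ -17.941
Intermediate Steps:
V = 2270 (V = 1705 + (-1726 + 2291) = 1705 + 565 = 2270)
((85 - 55*62) - 37976)/(V + g(185)) = ((85 - 55*62) - 37976)/(2270 + 32) = ((85 - 3410) - 37976)/2302 = (-3325 - 37976)*(1/2302) = -41301*1/2302 = -41301/2302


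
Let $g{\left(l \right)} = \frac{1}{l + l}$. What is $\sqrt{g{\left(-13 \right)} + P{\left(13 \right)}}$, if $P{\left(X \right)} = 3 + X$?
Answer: $\frac{\sqrt{10790}}{26} \approx 3.9952$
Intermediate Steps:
$g{\left(l \right)} = \frac{1}{2 l}$
$\sqrt{g{\left(-13 \right)} + P{\left(13 \right)}} = \sqrt{\frac{1}{2 \left(-13\right)} + \left(3 + 13\right)} = \sqrt{\frac{1}{2} \left(- \frac{1}{13}\right) + 16} = \sqrt{- \frac{1}{26} + 16} = \sqrt{\frac{415}{26}} = \frac{\sqrt{10790}}{26}$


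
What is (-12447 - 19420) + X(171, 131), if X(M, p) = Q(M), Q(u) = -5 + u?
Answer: -31701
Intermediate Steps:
X(M, p) = -5 + M
(-12447 - 19420) + X(171, 131) = (-12447 - 19420) + (-5 + 171) = -31867 + 166 = -31701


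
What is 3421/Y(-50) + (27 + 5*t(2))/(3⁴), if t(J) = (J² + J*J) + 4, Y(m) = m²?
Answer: 164867/67500 ≈ 2.4425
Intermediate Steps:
t(J) = 4 + 2*J² (t(J) = (J² + J²) + 4 = 2*J² + 4 = 4 + 2*J²)
3421/Y(-50) + (27 + 5*t(2))/(3⁴) = 3421/((-50)²) + (27 + 5*(4 + 2*2²))/(3⁴) = 3421/2500 + (27 + 5*(4 + 2*4))/81 = 3421*(1/2500) + (27 + 5*(4 + 8))*(1/81) = 3421/2500 + (27 + 5*12)*(1/81) = 3421/2500 + (27 + 60)*(1/81) = 3421/2500 + 87*(1/81) = 3421/2500 + 29/27 = 164867/67500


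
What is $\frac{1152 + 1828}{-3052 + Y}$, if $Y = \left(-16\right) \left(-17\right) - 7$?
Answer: $- \frac{2980}{2787} \approx -1.0693$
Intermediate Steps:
$Y = 265$ ($Y = 272 - 7 = 265$)
$\frac{1152 + 1828}{-3052 + Y} = \frac{1152 + 1828}{-3052 + 265} = \frac{2980}{-2787} = 2980 \left(- \frac{1}{2787}\right) = - \frac{2980}{2787}$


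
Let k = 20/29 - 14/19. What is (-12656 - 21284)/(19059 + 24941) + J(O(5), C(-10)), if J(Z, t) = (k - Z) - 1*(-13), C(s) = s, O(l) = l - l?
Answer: 14766353/1212200 ≈ 12.181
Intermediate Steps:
O(l) = 0
k = -26/551 (k = 20*(1/29) - 14*1/19 = 20/29 - 14/19 = -26/551 ≈ -0.047187)
J(Z, t) = 7137/551 - Z (J(Z, t) = (-26/551 - Z) - 1*(-13) = (-26/551 - Z) + 13 = 7137/551 - Z)
(-12656 - 21284)/(19059 + 24941) + J(O(5), C(-10)) = (-12656 - 21284)/(19059 + 24941) + (7137/551 - 1*0) = -33940/44000 + (7137/551 + 0) = -33940*1/44000 + 7137/551 = -1697/2200 + 7137/551 = 14766353/1212200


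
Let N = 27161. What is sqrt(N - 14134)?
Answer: sqrt(13027) ≈ 114.14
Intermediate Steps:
sqrt(N - 14134) = sqrt(27161 - 14134) = sqrt(13027)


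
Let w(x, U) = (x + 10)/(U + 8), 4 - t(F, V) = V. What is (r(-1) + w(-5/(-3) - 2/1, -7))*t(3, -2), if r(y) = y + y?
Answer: 46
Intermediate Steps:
t(F, V) = 4 - V
r(y) = 2*y
w(x, U) = (10 + x)/(8 + U)
(r(-1) + w(-5/(-3) - 2/1, -7))*t(3, -2) = (2*(-1) + (10 + (-5/(-3) - 2/1))/(8 - 7))*(4 - 1*(-2)) = (-2 + (10 + (-5*(-⅓) - 2*1))/1)*(4 + 2) = (-2 + 1*(10 + (5/3 - 2)))*6 = (-2 + 1*(10 - ⅓))*6 = (-2 + 1*(29/3))*6 = (-2 + 29/3)*6 = (23/3)*6 = 46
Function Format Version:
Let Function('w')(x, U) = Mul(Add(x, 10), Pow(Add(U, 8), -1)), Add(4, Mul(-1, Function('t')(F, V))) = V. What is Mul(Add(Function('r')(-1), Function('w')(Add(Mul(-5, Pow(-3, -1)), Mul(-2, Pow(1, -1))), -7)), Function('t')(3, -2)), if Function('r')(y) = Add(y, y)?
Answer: 46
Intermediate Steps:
Function('t')(F, V) = Add(4, Mul(-1, V))
Function('r')(y) = Mul(2, y)
Function('w')(x, U) = Mul(Pow(Add(8, U), -1), Add(10, x)) (Function('w')(x, U) = Mul(Add(10, x), Pow(Add(8, U), -1)) = Mul(Pow(Add(8, U), -1), Add(10, x)))
Mul(Add(Function('r')(-1), Function('w')(Add(Mul(-5, Pow(-3, -1)), Mul(-2, Pow(1, -1))), -7)), Function('t')(3, -2)) = Mul(Add(Mul(2, -1), Mul(Pow(Add(8, -7), -1), Add(10, Add(Mul(-5, Pow(-3, -1)), Mul(-2, Pow(1, -1)))))), Add(4, Mul(-1, -2))) = Mul(Add(-2, Mul(Pow(1, -1), Add(10, Add(Mul(-5, Rational(-1, 3)), Mul(-2, 1))))), Add(4, 2)) = Mul(Add(-2, Mul(1, Add(10, Add(Rational(5, 3), -2)))), 6) = Mul(Add(-2, Mul(1, Add(10, Rational(-1, 3)))), 6) = Mul(Add(-2, Mul(1, Rational(29, 3))), 6) = Mul(Add(-2, Rational(29, 3)), 6) = Mul(Rational(23, 3), 6) = 46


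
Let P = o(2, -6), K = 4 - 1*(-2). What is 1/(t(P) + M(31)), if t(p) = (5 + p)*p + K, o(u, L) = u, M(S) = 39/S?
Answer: 31/659 ≈ 0.047041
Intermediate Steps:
K = 6 (K = 4 + 2 = 6)
P = 2
t(p) = 6 + p*(5 + p) (t(p) = (5 + p)*p + 6 = p*(5 + p) + 6 = 6 + p*(5 + p))
1/(t(P) + M(31)) = 1/((6 + 2**2 + 5*2) + 39/31) = 1/((6 + 4 + 10) + 39*(1/31)) = 1/(20 + 39/31) = 1/(659/31) = 31/659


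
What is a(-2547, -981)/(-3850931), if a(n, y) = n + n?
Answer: 5094/3850931 ≈ 0.0013228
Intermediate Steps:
a(n, y) = 2*n
a(-2547, -981)/(-3850931) = (2*(-2547))/(-3850931) = -5094*(-1/3850931) = 5094/3850931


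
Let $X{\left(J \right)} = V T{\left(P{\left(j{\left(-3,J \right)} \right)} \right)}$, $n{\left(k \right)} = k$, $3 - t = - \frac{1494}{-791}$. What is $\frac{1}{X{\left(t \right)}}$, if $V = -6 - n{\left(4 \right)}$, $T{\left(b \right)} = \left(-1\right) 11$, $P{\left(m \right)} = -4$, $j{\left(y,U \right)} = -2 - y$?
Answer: $\frac{1}{110} \approx 0.0090909$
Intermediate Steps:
$t = \frac{879}{791}$ ($t = 3 - - \frac{1494}{-791} = 3 - \left(-1494\right) \left(- \frac{1}{791}\right) = 3 - \frac{1494}{791} = \frac{879}{791} \approx 1.1113$)
$T{\left(b \right)} = -11$
$V = -10$ ($V = -6 - 4 = -10$)
$X{\left(J \right)} = 110$ ($X{\left(J \right)} = \left(-10\right) \left(-11\right) = 110$)
$\frac{1}{X{\left(t \right)}} = \frac{1}{110}$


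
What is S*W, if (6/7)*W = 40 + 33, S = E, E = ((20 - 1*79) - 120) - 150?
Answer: -168119/6 ≈ -28020.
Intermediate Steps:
E = -329 (E = ((20 - 79) - 120) - 150 = (-59 - 120) - 150 = -179 - 150 = -329)
S = -329
W = 511/6 (W = 7*(40 + 33)/6 = (7/6)*73 = 511/6 ≈ 85.167)
S*W = -329*511/6 = -168119/6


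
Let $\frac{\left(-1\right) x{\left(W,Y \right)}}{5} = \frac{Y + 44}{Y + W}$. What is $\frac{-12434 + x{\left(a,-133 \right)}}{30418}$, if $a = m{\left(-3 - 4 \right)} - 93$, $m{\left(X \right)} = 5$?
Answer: $- \frac{2748359}{6722378} \approx -0.40884$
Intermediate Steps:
$a = -88$ ($a = 5 - 93 = -88$)
$x{\left(W,Y \right)} = - \frac{5 \left(44 + Y\right)}{W + Y}$ ($x{\left(W,Y \right)} = - 5 \frac{Y + 44}{Y + W} = - 5 \frac{44 + Y}{W + Y} = - \frac{5 \left(44 + Y\right)}{W + Y}$)
$\frac{-12434 + x{\left(a,-133 \right)}}{30418} = \frac{-12434 + \frac{5 \left(-44 - -133\right)}{-88 - 133}}{30418} = \left(-12434 + \frac{5 \left(-44 + 133\right)}{-221}\right) \frac{1}{30418} = \left(-12434 + 5 \left(- \frac{1}{221}\right) 89\right) \frac{1}{30418} = \left(-12434 - \frac{445}{221}\right) \frac{1}{30418} = \left(- \frac{2748359}{221}\right) \frac{1}{30418} = - \frac{2748359}{6722378}$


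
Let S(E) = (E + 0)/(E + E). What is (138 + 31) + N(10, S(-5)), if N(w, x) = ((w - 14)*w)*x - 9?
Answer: 140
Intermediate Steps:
S(E) = ½ (S(E) = E/((2*E)) = E*(1/(2*E)) = ½)
N(w, x) = -9 + w*x*(-14 + w) (N(w, x) = ((-14 + w)*w)*x - 9 = (w*(-14 + w))*x - 9 = w*x*(-14 + w) - 9 = -9 + w*x*(-14 + w))
(138 + 31) + N(10, S(-5)) = (138 + 31) + (-9 + (½)*10² - 14*10*½) = 169 + (-9 + (½)*100 - 70) = 169 + (-9 + 50 - 70) = 169 - 29 = 140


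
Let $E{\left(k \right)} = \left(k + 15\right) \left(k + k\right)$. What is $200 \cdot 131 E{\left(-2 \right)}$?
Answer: $-1362400$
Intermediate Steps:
$E{\left(k \right)} = 2 k \left(15 + k\right)$ ($E{\left(k \right)} = \left(15 + k\right) 2 k = 2 k \left(15 + k\right)$)
$200 \cdot 131 E{\left(-2 \right)} = 200 \cdot 131 \cdot 2 \left(-2\right) \left(15 - 2\right) = 26200 \cdot 2 \left(-2\right) 13 = 26200 \left(-52\right) = -1362400$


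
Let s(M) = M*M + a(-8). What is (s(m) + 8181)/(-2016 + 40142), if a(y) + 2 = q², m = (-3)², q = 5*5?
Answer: 8885/38126 ≈ 0.23304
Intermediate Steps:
q = 25
m = 9
a(y) = 623 (a(y) = -2 + 25² = -2 + 625 = 623)
s(M) = 623 + M² (s(M) = M*M + 623 = M² + 623 = 623 + M²)
(s(m) + 8181)/(-2016 + 40142) = ((623 + 9²) + 8181)/(-2016 + 40142) = ((623 + 81) + 8181)/38126 = (704 + 8181)*(1/38126) = 8885*(1/38126) = 8885/38126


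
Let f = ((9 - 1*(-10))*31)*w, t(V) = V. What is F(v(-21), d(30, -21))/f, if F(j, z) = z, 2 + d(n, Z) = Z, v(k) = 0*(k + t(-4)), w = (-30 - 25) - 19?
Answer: 23/43586 ≈ 0.00052769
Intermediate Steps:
w = -74 (w = -55 - 19 = -74)
v(k) = 0 (v(k) = 0*(k - 4) = 0*(-4 + k) = 0)
d(n, Z) = -2 + Z
f = -43586 (f = ((9 - 1*(-10))*31)*(-74) = ((9 + 10)*31)*(-74) = (19*31)*(-74) = 589*(-74) = -43586)
F(v(-21), d(30, -21))/f = (-2 - 21)/(-43586) = -23*(-1/43586) = 23/43586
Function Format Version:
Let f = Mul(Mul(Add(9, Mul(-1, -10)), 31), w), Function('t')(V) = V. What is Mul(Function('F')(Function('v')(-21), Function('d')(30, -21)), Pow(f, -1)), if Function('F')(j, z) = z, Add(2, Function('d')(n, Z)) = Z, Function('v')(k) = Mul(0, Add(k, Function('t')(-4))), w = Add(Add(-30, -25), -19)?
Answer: Rational(23, 43586) ≈ 0.00052769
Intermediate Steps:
w = -74 (w = Add(-55, -19) = -74)
Function('v')(k) = 0 (Function('v')(k) = Mul(0, Add(k, -4)) = Mul(0, Add(-4, k)) = 0)
Function('d')(n, Z) = Add(-2, Z)
f = -43586 (f = Mul(Mul(Add(9, Mul(-1, -10)), 31), -74) = Mul(Mul(Add(9, 10), 31), -74) = Mul(Mul(19, 31), -74) = Mul(589, -74) = -43586)
Mul(Function('F')(Function('v')(-21), Function('d')(30, -21)), Pow(f, -1)) = Mul(Add(-2, -21), Pow(-43586, -1)) = Mul(-23, Rational(-1, 43586)) = Rational(23, 43586)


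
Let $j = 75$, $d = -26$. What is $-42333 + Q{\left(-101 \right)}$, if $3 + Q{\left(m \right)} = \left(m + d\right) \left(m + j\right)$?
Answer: $-39034$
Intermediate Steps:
$Q{\left(m \right)} = -3 + \left(-26 + m\right) \left(75 + m\right)$ ($Q{\left(m \right)} = -3 + \left(m - 26\right) \left(m + 75\right) = -3 + \left(-26 + m\right) \left(75 + m\right)$)
$-42333 + Q{\left(-101 \right)} = -42333 + \left(-1953 + \left(-101\right)^{2} + 49 \left(-101\right)\right) = -42333 - -3299 = -42333 + 3299 = -39034$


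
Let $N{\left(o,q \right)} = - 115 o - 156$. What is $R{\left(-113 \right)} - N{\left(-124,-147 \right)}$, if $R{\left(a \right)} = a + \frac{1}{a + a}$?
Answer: $- \frac{3213043}{226} \approx -14217.0$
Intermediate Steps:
$N{\left(o,q \right)} = -156 - 115 o$
$R{\left(a \right)} = a + \frac{1}{2 a}$
$R{\left(-113 \right)} - N{\left(-124,-147 \right)} = \left(-113 + \frac{1}{2 \left(-113\right)}\right) - \left(-156 - -14260\right) = \left(-113 + \frac{1}{2} \left(- \frac{1}{113}\right)\right) - \left(-156 + 14260\right) = \left(-113 - \frac{1}{226}\right) - 14104 = - \frac{25539}{226} - 14104 = - \frac{3213043}{226}$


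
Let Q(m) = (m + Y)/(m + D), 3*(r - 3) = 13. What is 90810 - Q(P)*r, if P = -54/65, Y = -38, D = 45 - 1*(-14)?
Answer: 1030113358/11343 ≈ 90815.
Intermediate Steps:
r = 22/3 (r = 3 + (1/3)*13 = 3 + 13/3 = 22/3 ≈ 7.3333)
D = 59 (D = 45 + 14 = 59)
P = -54/65 (P = -54*1/65 = -54/65 ≈ -0.83077)
Q(m) = (-38 + m)/(59 + m) (Q(m) = (m - 38)/(m + 59) = (-38 + m)/(59 + m))
90810 - Q(P)*r = 90810 - (-38 - 54/65)/(59 - 54/65)*22/3 = 90810 - -2524/65/(3781/65)*22/3 = 90810 - (65/3781)*(-2524/65)*22/3 = 90810 - (-2524)*22/(3781*3) = 90810 - 1*(-55528/11343) = 90810 + 55528/11343 = 1030113358/11343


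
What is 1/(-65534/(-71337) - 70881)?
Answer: -10191/722338909 ≈ -1.4108e-5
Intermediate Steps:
1/(-65534/(-71337) - 70881) = 1/(-65534*(-1/71337) - 70881) = 1/(9362/10191 - 70881) = 1/(-722338909/10191) = -10191/722338909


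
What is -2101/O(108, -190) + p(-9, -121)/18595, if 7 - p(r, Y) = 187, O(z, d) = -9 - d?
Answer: -7820135/673139 ≈ -11.617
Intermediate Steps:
p(r, Y) = -180 (p(r, Y) = 7 - 1*187 = 7 - 187 = -180)
-2101/O(108, -190) + p(-9, -121)/18595 = -2101/(-9 - 1*(-190)) - 180/18595 = -2101/(-9 + 190) - 180*1/18595 = -2101/181 - 36/3719 = -7820135/673139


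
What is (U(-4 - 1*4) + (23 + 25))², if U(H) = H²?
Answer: 12544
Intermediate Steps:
(U(-4 - 1*4) + (23 + 25))² = ((-4 - 1*4)² + (23 + 25))² = ((-4 - 4)² + 48)² = ((-8)² + 48)² = (64 + 48)² = 112² = 12544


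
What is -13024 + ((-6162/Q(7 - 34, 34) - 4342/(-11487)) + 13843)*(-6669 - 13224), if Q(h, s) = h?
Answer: -3215663509553/11487 ≈ -2.7994e+8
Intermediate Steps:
-13024 + ((-6162/Q(7 - 34, 34) - 4342/(-11487)) + 13843)*(-6669 - 13224) = -13024 + ((-6162/(7 - 34) - 4342/(-11487)) + 13843)*(-6669 - 13224) = -13024 + ((-6162/(-27) - 4342*(-1/11487)) + 13843)*(-19893) = -13024 + ((-6162*(-1/27) + 4342/11487) + 13843)*(-19893) = -13024 + ((2054/9 + 4342/11487) + 13843)*(-19893) = -13024 + (7877792/34461 + 13843)*(-19893) = -13024 + (484921415/34461)*(-19893) = -13024 - 3215513902865/11487 = -3215663509553/11487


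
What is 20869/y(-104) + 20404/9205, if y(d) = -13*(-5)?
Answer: 38685081/119665 ≈ 323.28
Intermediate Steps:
y(d) = 65
20869/y(-104) + 20404/9205 = 20869/65 + 20404/9205 = 38685081/119665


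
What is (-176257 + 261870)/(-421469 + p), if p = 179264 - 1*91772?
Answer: -85613/333977 ≈ -0.25634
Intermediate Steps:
p = 87492 (p = 179264 - 91772 = 87492)
(-176257 + 261870)/(-421469 + p) = (-176257 + 261870)/(-421469 + 87492) = 85613/(-333977) = 85613*(-1/333977) = -85613/333977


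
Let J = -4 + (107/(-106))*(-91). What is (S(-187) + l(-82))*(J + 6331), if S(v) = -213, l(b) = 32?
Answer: -123152219/106 ≈ -1.1618e+6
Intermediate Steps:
J = 9313/106 (J = -4 + (107*(-1/106))*(-91) = -4 - 107/106*(-91) = -4 + 9737/106 = 9313/106 ≈ 87.859)
(S(-187) + l(-82))*(J + 6331) = (-213 + 32)*(9313/106 + 6331) = -181*680399/106 = -123152219/106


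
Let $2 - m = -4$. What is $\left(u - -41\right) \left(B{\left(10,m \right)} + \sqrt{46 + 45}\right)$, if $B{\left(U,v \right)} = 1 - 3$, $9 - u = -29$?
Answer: $-158 + 79 \sqrt{91} \approx 595.61$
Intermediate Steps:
$m = 6$ ($m = 2 - -4 = 2 + 4 = 6$)
$u = 38$ ($u = 9 - -29 = 9 + 29 = 38$)
$B{\left(U,v \right)} = -2$ ($B{\left(U,v \right)} = 1 - 3 = -2$)
$\left(u - -41\right) \left(B{\left(10,m \right)} + \sqrt{46 + 45}\right) = \left(38 - -41\right) \left(-2 + \sqrt{46 + 45}\right) = \left(38 + 41\right) \left(-2 + \sqrt{91}\right) = 79 \left(-2 + \sqrt{91}\right) = -158 + 79 \sqrt{91}$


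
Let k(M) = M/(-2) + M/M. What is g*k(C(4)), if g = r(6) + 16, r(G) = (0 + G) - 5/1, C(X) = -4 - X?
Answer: 85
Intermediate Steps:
r(G) = -5 + G (r(G) = G - 5*1 = G - 5 = -5 + G)
k(M) = 1 - M/2 (k(M) = M*(-1/2) + 1 = -M/2 + 1 = 1 - M/2)
g = 17 (g = (-5 + 6) + 16 = 1 + 16 = 17)
g*k(C(4)) = 17*(1 - (-4 - 1*4)/2) = 17*(1 - (-4 - 4)/2) = 17*(1 - 1/2*(-8)) = 17*(1 + 4) = 17*5 = 85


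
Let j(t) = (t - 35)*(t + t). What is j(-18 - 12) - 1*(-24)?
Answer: 3924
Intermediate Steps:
j(t) = 2*t*(-35 + t) (j(t) = (-35 + t)*(2*t) = 2*t*(-35 + t))
j(-18 - 12) - 1*(-24) = 2*(-18 - 12)*(-35 + (-18 - 12)) - 1*(-24) = 2*(-30)*(-35 - 30) + 24 = 2*(-30)*(-65) + 24 = 3900 + 24 = 3924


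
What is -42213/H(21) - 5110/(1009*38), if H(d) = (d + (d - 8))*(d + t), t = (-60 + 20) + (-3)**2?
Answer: 808396723/6518140 ≈ 124.02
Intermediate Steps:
t = -31 (t = -40 + 9 = -31)
H(d) = (-31 + d)*(-8 + 2*d) (H(d) = (d + (d - 8))*(d - 31) = (d + (-8 + d))*(-31 + d) = (-8 + 2*d)*(-31 + d) = (-31 + d)*(-8 + 2*d))
-42213/H(21) - 5110/(1009*38) = -42213/(248 - 70*21 + 2*21**2) - 5110/(1009*38) = -42213/(248 - 1470 + 2*441) - 5110/38342 = -42213/(248 - 1470 + 882) - 5110*1/38342 = -42213/(-340) - 2555/19171 = -42213*(-1/340) - 2555/19171 = 42213/340 - 2555/19171 = 808396723/6518140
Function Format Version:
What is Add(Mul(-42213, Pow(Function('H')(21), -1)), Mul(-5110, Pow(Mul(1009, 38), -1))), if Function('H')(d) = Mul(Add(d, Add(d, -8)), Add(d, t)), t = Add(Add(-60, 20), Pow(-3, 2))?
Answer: Rational(808396723, 6518140) ≈ 124.02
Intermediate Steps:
t = -31 (t = Add(-40, 9) = -31)
Function('H')(d) = Mul(Add(-31, d), Add(-8, Mul(2, d))) (Function('H')(d) = Mul(Add(d, Add(d, -8)), Add(d, -31)) = Mul(Add(d, Add(-8, d)), Add(-31, d)) = Mul(Add(-8, Mul(2, d)), Add(-31, d)) = Mul(Add(-31, d), Add(-8, Mul(2, d))))
Add(Mul(-42213, Pow(Function('H')(21), -1)), Mul(-5110, Pow(Mul(1009, 38), -1))) = Add(Mul(-42213, Pow(Add(248, Mul(-70, 21), Mul(2, Pow(21, 2))), -1)), Mul(-5110, Pow(Mul(1009, 38), -1))) = Add(Mul(-42213, Pow(Add(248, -1470, Mul(2, 441)), -1)), Mul(-5110, Pow(38342, -1))) = Add(Mul(-42213, Pow(Add(248, -1470, 882), -1)), Mul(-5110, Rational(1, 38342))) = Add(Mul(-42213, Pow(-340, -1)), Rational(-2555, 19171)) = Add(Mul(-42213, Rational(-1, 340)), Rational(-2555, 19171)) = Add(Rational(42213, 340), Rational(-2555, 19171)) = Rational(808396723, 6518140)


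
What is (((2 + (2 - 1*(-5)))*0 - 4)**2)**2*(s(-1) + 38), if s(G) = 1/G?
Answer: 9472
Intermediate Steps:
(((2 + (2 - 1*(-5)))*0 - 4)**2)**2*(s(-1) + 38) = (((2 + (2 - 1*(-5)))*0 - 4)**2)**2*(1/(-1) + 38) = (((2 + (2 + 5))*0 - 4)**2)**2*(-1 + 38) = (((2 + 7)*0 - 4)**2)**2*37 = ((9*0 - 4)**2)**2*37 = ((0 - 4)**2)**2*37 = ((-4)**2)**2*37 = 16**2*37 = 256*37 = 9472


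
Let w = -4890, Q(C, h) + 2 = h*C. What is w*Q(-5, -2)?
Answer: -39120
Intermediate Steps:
Q(C, h) = -2 + C*h (Q(C, h) = -2 + h*C = -2 + C*h)
w*Q(-5, -2) = -4890*(-2 - 5*(-2)) = -4890*(-2 + 10) = -4890*8 = -39120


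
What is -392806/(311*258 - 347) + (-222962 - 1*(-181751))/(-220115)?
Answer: -625339133/132219605 ≈ -4.7295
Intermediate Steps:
-392806/(311*258 - 347) + (-222962 - 1*(-181751))/(-220115) = -392806/(80238 - 347) + (-222962 + 181751)*(-1/220115) = -392806/79891 - 41211*(-1/220115) = -392806*1/79891 + 2169/11585 = -392806/79891 + 2169/11585 = -625339133/132219605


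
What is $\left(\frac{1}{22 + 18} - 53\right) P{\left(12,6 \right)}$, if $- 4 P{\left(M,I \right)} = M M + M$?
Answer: $\frac{82641}{40} \approx 2066.0$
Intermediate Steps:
$P{\left(M,I \right)} = - \frac{M}{4} - \frac{M^{2}}{4}$ ($P{\left(M,I \right)} = - \frac{M M + M}{4} = - \frac{M^{2} + M}{4} = - \frac{M + M^{2}}{4} = - \frac{M}{4} - \frac{M^{2}}{4}$)
$\left(\frac{1}{22 + 18} - 53\right) P{\left(12,6 \right)} = \left(\frac{1}{22 + 18} - 53\right) \left(\left(- \frac{1}{4}\right) 12 \left(1 + 12\right)\right) = \left(\frac{1}{40} - 53\right) \left(\left(- \frac{1}{4}\right) 12 \cdot 13\right) = \left(\frac{1}{40} - 53\right) \left(-39\right) = \left(- \frac{2119}{40}\right) \left(-39\right) = \frac{82641}{40}$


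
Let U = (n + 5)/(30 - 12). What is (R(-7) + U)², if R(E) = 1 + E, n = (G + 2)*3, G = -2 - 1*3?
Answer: 3136/81 ≈ 38.716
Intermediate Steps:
G = -5 (G = -2 - 3 = -5)
n = -9 (n = (-5 + 2)*3 = -3*3 = -9)
U = -2/9 (U = (-9 + 5)/(30 - 12) = -4/18 = -4*1/18 = -2/9 ≈ -0.22222)
(R(-7) + U)² = ((1 - 7) - 2/9)² = (-6 - 2/9)² = (-56/9)² = 3136/81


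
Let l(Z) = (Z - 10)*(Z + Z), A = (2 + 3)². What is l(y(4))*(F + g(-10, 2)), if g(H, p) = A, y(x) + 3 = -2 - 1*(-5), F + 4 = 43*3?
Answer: 0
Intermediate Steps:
F = 125 (F = -4 + 43*3 = -4 + 129 = 125)
y(x) = 0 (y(x) = -3 + (-2 - 1*(-5)) = -3 + (-2 + 5) = -3 + 3 = 0)
A = 25 (A = 5² = 25)
l(Z) = 2*Z*(-10 + Z) (l(Z) = (-10 + Z)*(2*Z) = 2*Z*(-10 + Z))
g(H, p) = 25
l(y(4))*(F + g(-10, 2)) = (2*0*(-10 + 0))*(125 + 25) = (2*0*(-10))*150 = 0*150 = 0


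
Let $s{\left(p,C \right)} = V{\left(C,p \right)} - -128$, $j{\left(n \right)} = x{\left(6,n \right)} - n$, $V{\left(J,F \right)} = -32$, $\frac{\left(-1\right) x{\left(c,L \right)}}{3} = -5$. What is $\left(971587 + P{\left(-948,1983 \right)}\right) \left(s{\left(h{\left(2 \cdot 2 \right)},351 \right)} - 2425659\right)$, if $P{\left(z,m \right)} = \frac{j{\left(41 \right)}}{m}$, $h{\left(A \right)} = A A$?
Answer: $- \frac{1557742640254395}{661} \approx -2.3566 \cdot 10^{12}$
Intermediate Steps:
$x{\left(c,L \right)} = 15$ ($x{\left(c,L \right)} = \left(-3\right) \left(-5\right) = 15$)
$h{\left(A \right)} = A^{2}$
$j{\left(n \right)} = 15 - n$
$P{\left(z,m \right)} = - \frac{26}{m}$ ($P{\left(z,m \right)} = \frac{15 - 41}{m} = - \frac{26}{m}$)
$s{\left(p,C \right)} = 96$ ($s{\left(p,C \right)} = -32 - -128 = -32 + 128 = 96$)
$\left(971587 + P{\left(-948,1983 \right)}\right) \left(s{\left(h{\left(2 \cdot 2 \right)},351 \right)} - 2425659\right) = \left(971587 - \frac{26}{1983}\right) \left(96 - 2425659\right) = \left(971587 - \frac{26}{1983}\right) \left(-2425563\right) = \frac{1926656995}{1983} \left(-2425563\right) = - \frac{1557742640254395}{661}$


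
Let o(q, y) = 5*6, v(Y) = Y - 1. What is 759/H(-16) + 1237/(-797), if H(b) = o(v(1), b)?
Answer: 189271/7970 ≈ 23.748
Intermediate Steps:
v(Y) = -1 + Y
o(q, y) = 30
H(b) = 30
759/H(-16) + 1237/(-797) = 759/30 + 1237/(-797) = 759*(1/30) + 1237*(-1/797) = 253/10 - 1237/797 = 189271/7970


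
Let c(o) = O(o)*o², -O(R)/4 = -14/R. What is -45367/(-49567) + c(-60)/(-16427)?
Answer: 130255547/116319587 ≈ 1.1198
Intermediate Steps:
O(R) = 56/R (O(R) = -(-56)/R = 56/R)
c(o) = 56*o (c(o) = (56/o)*o² = 56*o)
-45367/(-49567) + c(-60)/(-16427) = -45367/(-49567) + (56*(-60))/(-16427) = -45367*(-1/49567) - 3360*(-1/16427) = 6481/7081 + 3360/16427 = 130255547/116319587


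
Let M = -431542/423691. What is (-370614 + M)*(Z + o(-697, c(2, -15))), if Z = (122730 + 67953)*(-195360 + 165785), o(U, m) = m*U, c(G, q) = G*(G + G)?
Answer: 885542505642080872616/423691 ≈ 2.0901e+15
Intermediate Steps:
c(G, q) = 2*G² (c(G, q) = G*(2*G) = 2*G²)
o(U, m) = U*m
M = -431542/423691 (M = -431542*1/423691 = -431542/423691 ≈ -1.0185)
Z = -5639449725 (Z = 190683*(-29575) = -5639449725)
(-370614 + M)*(Z + o(-697, c(2, -15))) = (-370614 - 431542/423691)*(-5639449725 - 1394*2²) = -157026247816*(-5639449725 - 1394*4)/423691 = -157026247816*(-5639449725 - 697*8)/423691 = -157026247816*(-5639449725 - 5576)/423691 = -157026247816/423691*(-5639455301) = 885542505642080872616/423691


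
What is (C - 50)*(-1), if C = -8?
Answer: 58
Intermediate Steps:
(C - 50)*(-1) = (-8 - 50)*(-1) = -58*(-1) = 58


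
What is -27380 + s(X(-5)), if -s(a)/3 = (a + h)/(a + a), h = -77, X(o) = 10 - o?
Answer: -136869/5 ≈ -27374.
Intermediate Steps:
s(a) = -3*(-77 + a)/(2*a) (s(a) = -3*(a - 77)/(a + a) = -3*(-77 + a)/(2*a))
-27380 + s(X(-5)) = -27380 + 3*(77 - (10 - 1*(-5)))/(2*(10 - 1*(-5))) = -27380 + 3*(77 - (10 + 5))/(2*(10 + 5)) = -27380 + (3/2)*(77 - 1*15)/15 = -27380 + (3/2)*(1/15)*(77 - 15) = -27380 + (3/2)*(1/15)*62 = -27380 + 31/5 = -136869/5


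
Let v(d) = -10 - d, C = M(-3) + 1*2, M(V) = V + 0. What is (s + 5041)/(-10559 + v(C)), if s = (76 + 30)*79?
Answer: -13415/10568 ≈ -1.2694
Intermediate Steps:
M(V) = V
s = 8374 (s = 106*79 = 8374)
C = -1 (C = -3 + 1*2 = -3 + 2 = -1)
(s + 5041)/(-10559 + v(C)) = (8374 + 5041)/(-10559 + (-10 - 1*(-1))) = 13415/(-10559 + (-10 + 1)) = 13415/(-10559 - 9) = 13415/(-10568) = 13415*(-1/10568) = -13415/10568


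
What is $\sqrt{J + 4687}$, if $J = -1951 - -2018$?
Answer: $\sqrt{4754} \approx 68.949$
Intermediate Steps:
$J = 67$ ($J = -1951 + 2018 = 67$)
$\sqrt{J + 4687} = \sqrt{67 + 4687} = \sqrt{4754}$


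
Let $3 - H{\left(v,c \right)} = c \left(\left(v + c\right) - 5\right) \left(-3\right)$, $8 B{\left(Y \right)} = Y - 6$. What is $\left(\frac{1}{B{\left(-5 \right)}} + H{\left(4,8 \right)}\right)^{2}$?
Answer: $\frac{3508129}{121} \approx 28993.0$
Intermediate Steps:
$B{\left(Y \right)} = - \frac{3}{4} + \frac{Y}{8}$ ($B{\left(Y \right)} = \frac{Y - 6}{8} = \frac{-6 + Y}{8} = - \frac{3}{4} + \frac{Y}{8}$)
$H{\left(v,c \right)} = 3 + 3 c \left(-5 + c + v\right)$ ($H{\left(v,c \right)} = 3 - c \left(\left(v + c\right) - 5\right) \left(-3\right) = 3 - c \left(\left(c + v\right) - 5\right) \left(-3\right) = 3 - c \left(-5 + c + v\right) \left(-3\right) = 3 - - 3 c \left(-5 + c + v\right) = 3 + 3 c \left(-5 + c + v\right)$)
$\left(\frac{1}{B{\left(-5 \right)}} + H{\left(4,8 \right)}\right)^{2} = \left(\frac{1}{- \frac{3}{4} + \frac{1}{8} \left(-5\right)} + \left(3 - 120 + 3 \cdot 8^{2} + 3 \cdot 8 \cdot 4\right)\right)^{2} = \left(\frac{1}{- \frac{3}{4} - \frac{5}{8}} + \left(3 - 120 + 3 \cdot 64 + 96\right)\right)^{2} = \left(\frac{1}{- \frac{11}{8}} + \left(3 - 120 + 192 + 96\right)\right)^{2} = \left(- \frac{8}{11} + 171\right)^{2} = \left(\frac{1873}{11}\right)^{2} = \frac{3508129}{121}$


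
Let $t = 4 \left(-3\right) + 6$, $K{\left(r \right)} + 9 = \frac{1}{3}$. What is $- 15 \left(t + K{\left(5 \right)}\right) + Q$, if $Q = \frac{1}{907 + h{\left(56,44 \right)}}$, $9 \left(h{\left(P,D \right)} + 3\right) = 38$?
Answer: $\frac{1798289}{8174} \approx 220.0$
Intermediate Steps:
$h{\left(P,D \right)} = \frac{11}{9}$ ($h{\left(P,D \right)} = -3 + \frac{1}{9} \cdot 38 = -3 + \frac{38}{9} = \frac{11}{9}$)
$K{\left(r \right)} = - \frac{26}{3}$ ($K{\left(r \right)} = -9 + \frac{1}{3} = - \frac{26}{3}$)
$t = -6$ ($t = -12 + 6 = -6$)
$Q = \frac{9}{8174}$ ($Q = \frac{1}{907 + \frac{11}{9}} = \frac{1}{\frac{8174}{9}} = \frac{9}{8174} \approx 0.0011011$)
$- 15 \left(t + K{\left(5 \right)}\right) + Q = - 15 \left(-6 - \frac{26}{3}\right) + \frac{9}{8174} = \left(-15\right) \left(- \frac{44}{3}\right) + \frac{9}{8174} = 220 + \frac{9}{8174} = \frac{1798289}{8174}$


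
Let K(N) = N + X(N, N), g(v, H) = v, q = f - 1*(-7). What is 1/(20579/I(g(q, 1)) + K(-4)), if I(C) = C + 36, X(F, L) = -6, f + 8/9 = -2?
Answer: 361/181601 ≈ 0.0019879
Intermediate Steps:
f = -26/9 (f = -8/9 - 2 = -26/9 ≈ -2.8889)
q = 37/9 (q = -26/9 - 1*(-7) = -26/9 + 7 = 37/9 ≈ 4.1111)
I(C) = 36 + C
K(N) = -6 + N (K(N) = N - 6 = -6 + N)
1/(20579/I(g(q, 1)) + K(-4)) = 1/(20579/(36 + 37/9) + (-6 - 4)) = 1/(20579/(361/9) - 10) = 1/(20579*(9/361) - 10) = 1/(185211/361 - 10) = 1/(181601/361) = 361/181601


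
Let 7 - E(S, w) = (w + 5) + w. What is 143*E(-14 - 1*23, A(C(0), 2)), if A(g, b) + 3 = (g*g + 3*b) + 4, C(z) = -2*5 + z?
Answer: -30316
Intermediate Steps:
C(z) = -10 + z
A(g, b) = 1 + g² + 3*b (A(g, b) = -3 + ((g*g + 3*b) + 4) = -3 + ((g² + 3*b) + 4) = -3 + (4 + g² + 3*b) = 1 + g² + 3*b)
E(S, w) = 2 - 2*w (E(S, w) = 7 - ((w + 5) + w) = 7 - ((5 + w) + w) = 7 - (5 + 2*w) = 7 + (-5 - 2*w) = 2 - 2*w)
143*E(-14 - 1*23, A(C(0), 2)) = 143*(2 - 2*(1 + (-10 + 0)² + 3*2)) = 143*(2 - 2*(1 + (-10)² + 6)) = 143*(2 - 2*(1 + 100 + 6)) = 143*(2 - 2*107) = 143*(2 - 214) = 143*(-212) = -30316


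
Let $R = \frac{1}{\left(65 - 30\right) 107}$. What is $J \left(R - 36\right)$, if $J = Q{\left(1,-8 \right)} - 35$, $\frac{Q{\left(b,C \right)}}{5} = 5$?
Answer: $\frac{269638}{749} \approx 360.0$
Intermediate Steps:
$Q{\left(b,C \right)} = 25$ ($Q{\left(b,C \right)} = 5 \cdot 5 = 25$)
$R = \frac{1}{3745}$ ($R = \frac{1}{35} \cdot \frac{1}{107} = \frac{1}{3745} \approx 0.00026702$)
$J = -10$ ($J = 25 - 35 = -10$)
$J \left(R - 36\right) = - 10 \left(\frac{1}{3745} - 36\right) = \left(-10\right) \left(- \frac{134819}{3745}\right) = \frac{269638}{749}$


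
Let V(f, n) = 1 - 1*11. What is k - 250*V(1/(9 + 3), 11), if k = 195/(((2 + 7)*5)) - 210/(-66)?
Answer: 82748/33 ≈ 2507.5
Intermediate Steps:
V(f, n) = -10 (V(f, n) = 1 - 11 = -10)
k = 248/33 (k = 195/((9*5)) - 210*(-1/66) = 195/45 + 35/11 = 195*(1/45) + 35/11 = 13/3 + 35/11 = 248/33 ≈ 7.5152)
k - 250*V(1/(9 + 3), 11) = 248/33 - 250*(-10) = 248/33 + 2500 = 82748/33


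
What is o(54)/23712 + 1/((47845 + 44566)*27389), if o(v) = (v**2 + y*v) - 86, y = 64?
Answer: 7955074066553/30008068085424 ≈ 0.26510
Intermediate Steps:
o(v) = -86 + v**2 + 64*v (o(v) = (v**2 + 64*v) - 86 = -86 + v**2 + 64*v)
o(54)/23712 + 1/((47845 + 44566)*27389) = (-86 + 54**2 + 64*54)/23712 + 1/((47845 + 44566)*27389) = (-86 + 2916 + 3456)*(1/23712) + (1/27389)/92411 = 6286*(1/23712) + (1/92411)*(1/27389) = 3143/11856 + 1/2531044879 = 7955074066553/30008068085424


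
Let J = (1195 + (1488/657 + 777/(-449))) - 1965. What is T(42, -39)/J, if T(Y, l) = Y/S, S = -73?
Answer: 56574/75662329 ≈ 0.00074772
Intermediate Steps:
T(Y, l) = -Y/73 (T(Y, l) = Y/(-73) = Y*(-1/73) = -Y/73)
J = -75662329/98331 (J = (1195 + (1488*(1/657) + 777*(-1/449))) - 1965 = (1195 + (496/219 - 777/449)) - 1965 = (1195 + 52541/98331) - 1965 = 117558086/98331 - 1965 = -75662329/98331 ≈ -769.47)
T(42, -39)/J = (-1/73*42)/(-75662329/98331) = -42/73*(-98331/75662329) = 56574/75662329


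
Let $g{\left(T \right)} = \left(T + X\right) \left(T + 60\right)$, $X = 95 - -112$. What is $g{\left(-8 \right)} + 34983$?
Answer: $45331$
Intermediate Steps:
$X = 207$ ($X = 95 + 112 = 207$)
$g{\left(T \right)} = \left(60 + T\right) \left(207 + T\right)$ ($g{\left(T \right)} = \left(T + 207\right) \left(T + 60\right) = \left(207 + T\right) \left(60 + T\right) = \left(60 + T\right) \left(207 + T\right)$)
$g{\left(-8 \right)} + 34983 = \left(12420 + \left(-8\right)^{2} + 267 \left(-8\right)\right) + 34983 = \left(12420 + 64 - 2136\right) + 34983 = 10348 + 34983 = 45331$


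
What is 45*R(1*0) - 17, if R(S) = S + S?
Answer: -17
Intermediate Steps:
R(S) = 2*S
45*R(1*0) - 17 = 45*(2*(1*0)) - 17 = 45*(2*0) - 17 = 45*0 - 17 = 0 - 17 = -17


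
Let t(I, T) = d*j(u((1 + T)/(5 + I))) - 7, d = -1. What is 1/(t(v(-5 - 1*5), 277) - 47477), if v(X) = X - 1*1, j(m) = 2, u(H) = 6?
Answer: -1/47486 ≈ -2.1059e-5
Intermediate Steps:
v(X) = -1 + X (v(X) = X - 1 = -1 + X)
t(I, T) = -9 (t(I, T) = -1*2 - 7 = -2 - 7 = -9)
1/(t(v(-5 - 1*5), 277) - 47477) = 1/(-9 - 47477) = 1/(-47486) = -1/47486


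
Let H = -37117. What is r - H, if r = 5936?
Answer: 43053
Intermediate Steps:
r - H = 5936 - 1*(-37117) = 5936 + 37117 = 43053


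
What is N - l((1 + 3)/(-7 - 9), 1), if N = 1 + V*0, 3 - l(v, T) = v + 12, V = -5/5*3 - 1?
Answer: 39/4 ≈ 9.7500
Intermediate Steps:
V = -4 (V = -5*1/5*3 - 1 = -1*3 - 1 = -3 - 1 = -4)
l(v, T) = -9 - v (l(v, T) = 3 - (v + 12) = 3 - (12 + v) = 3 + (-12 - v) = -9 - v)
N = 1 (N = 1 - 4*0 = 1 + 0 = 1)
N - l((1 + 3)/(-7 - 9), 1) = 1 - (-9 - (1 + 3)/(-7 - 9)) = 1 - (-9 - 4/(-16)) = 1 - (-9 - 4*(-1)/16) = 1 - (-9 - 1*(-1/4)) = 1 - (-9 + 1/4) = 1 - 1*(-35/4) = 1 + 35/4 = 39/4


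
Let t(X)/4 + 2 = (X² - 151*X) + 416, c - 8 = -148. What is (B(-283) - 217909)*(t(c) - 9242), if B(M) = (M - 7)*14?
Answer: -34488211406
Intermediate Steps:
c = -140 (c = 8 - 148 = -140)
B(M) = -98 + 14*M (B(M) = (-7 + M)*14 = -98 + 14*M)
t(X) = 1656 - 604*X + 4*X² (t(X) = -8 + 4*((X² - 151*X) + 416) = -8 + 4*(416 + X² - 151*X) = -8 + (1664 - 604*X + 4*X²) = 1656 - 604*X + 4*X²)
(B(-283) - 217909)*(t(c) - 9242) = ((-98 + 14*(-283)) - 217909)*((1656 - 604*(-140) + 4*(-140)²) - 9242) = ((-98 - 3962) - 217909)*((1656 + 84560 + 4*19600) - 9242) = (-4060 - 217909)*((1656 + 84560 + 78400) - 9242) = -221969*(164616 - 9242) = -221969*155374 = -34488211406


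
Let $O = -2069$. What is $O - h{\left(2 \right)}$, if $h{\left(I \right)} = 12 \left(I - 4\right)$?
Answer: $-2045$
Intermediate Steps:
$h{\left(I \right)} = -48 + 12 I$ ($h{\left(I \right)} = 12 \left(-4 + I\right) = -48 + 12 I$)
$O - h{\left(2 \right)} = -2069 - \left(-48 + 12 \cdot 2\right) = -2069 - \left(-48 + 24\right) = -2069 - -24 = -2069 + 24 = -2045$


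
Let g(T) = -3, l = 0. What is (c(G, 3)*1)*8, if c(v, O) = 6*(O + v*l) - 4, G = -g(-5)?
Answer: 112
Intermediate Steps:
G = 3 (G = -1*(-3) = 3)
c(v, O) = -4 + 6*O (c(v, O) = 6*(O + v*0) - 4 = 6*(O + 0) - 4 = 6*O - 4 = -4 + 6*O)
(c(G, 3)*1)*8 = ((-4 + 6*3)*1)*8 = ((-4 + 18)*1)*8 = (14*1)*8 = 14*8 = 112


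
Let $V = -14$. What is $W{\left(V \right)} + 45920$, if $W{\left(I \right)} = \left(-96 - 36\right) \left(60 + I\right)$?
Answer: $39848$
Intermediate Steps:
$W{\left(I \right)} = -7920 - 132 I$ ($W{\left(I \right)} = - 132 \left(60 + I\right) = -7920 - 132 I$)
$W{\left(V \right)} + 45920 = \left(-7920 - -1848\right) + 45920 = \left(-7920 + 1848\right) + 45920 = -6072 + 45920 = 39848$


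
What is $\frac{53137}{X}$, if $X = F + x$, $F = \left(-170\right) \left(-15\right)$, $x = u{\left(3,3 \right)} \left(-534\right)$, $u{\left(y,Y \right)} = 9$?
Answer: $- \frac{53137}{2256} \approx -23.554$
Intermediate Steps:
$x = -4806$ ($x = 9 \left(-534\right) = -4806$)
$F = 2550$
$X = -2256$ ($X = 2550 - 4806 = -2256$)
$\frac{53137}{X} = \frac{53137}{-2256} = 53137 \left(- \frac{1}{2256}\right) = - \frac{53137}{2256}$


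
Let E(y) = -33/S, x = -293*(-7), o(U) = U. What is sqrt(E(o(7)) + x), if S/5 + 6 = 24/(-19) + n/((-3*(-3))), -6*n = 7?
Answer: sqrt(118049956061)/7585 ≈ 45.298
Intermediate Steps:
n = -7/6 (n = -1/6*7 = -7/6 ≈ -1.1667)
S = -37925/1026 (S = -30 + 5*(24/(-19) - 7/(6*((-3*(-3))))) = -30 + 5*(24*(-1/19) - 7/6/9) = -30 + 5*(-24/19 - 7/6*1/9) = -30 + 5*(-24/19 - 7/54) = -30 + 5*(-1429/1026) = -30 - 7145/1026 = -37925/1026 ≈ -36.964)
x = 2051
E(y) = 33858/37925 (E(y) = -33/(-37925/1026) = -33*(-1026/37925) = 33858/37925)
sqrt(E(o(7)) + x) = sqrt(33858/37925 + 2051) = sqrt(77818033/37925) = sqrt(118049956061)/7585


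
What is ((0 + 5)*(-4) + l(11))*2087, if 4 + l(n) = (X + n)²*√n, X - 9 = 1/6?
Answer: -50088 + 30555767*√11/36 ≈ 2.7650e+6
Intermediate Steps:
X = 55/6 (X = 9 + 1/6 = 9 + ⅙ = 55/6 ≈ 9.1667)
l(n) = -4 + √n*(55/6 + n)² (l(n) = -4 + (55/6 + n)²*√n = -4 + √n*(55/6 + n)²)
((0 + 5)*(-4) + l(11))*2087 = ((0 + 5)*(-4) + (-4 + √11*(55 + 6*11)²/36))*2087 = (5*(-4) + (-4 + √11*(55 + 66)²/36))*2087 = (-20 + (-4 + (1/36)*√11*121²))*2087 = (-20 + (-4 + (1/36)*√11*14641))*2087 = (-20 + (-4 + 14641*√11/36))*2087 = (-24 + 14641*√11/36)*2087 = -50088 + 30555767*√11/36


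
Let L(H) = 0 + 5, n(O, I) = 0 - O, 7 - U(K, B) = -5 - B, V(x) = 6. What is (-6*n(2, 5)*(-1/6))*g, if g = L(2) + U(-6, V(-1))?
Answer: -46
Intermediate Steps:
U(K, B) = 12 + B (U(K, B) = 7 - (-5 - B) = 7 + (5 + B) = 12 + B)
n(O, I) = -O
L(H) = 5
g = 23 (g = 5 + (12 + 6) = 5 + 18 = 23)
(-6*n(2, 5)*(-1/6))*g = -6*(-1*2)*(-1/6)*23 = -(-12)*(-1*⅙)*23 = -(-12)*(-1)/6*23 = -6*⅓*23 = -2*23 = -46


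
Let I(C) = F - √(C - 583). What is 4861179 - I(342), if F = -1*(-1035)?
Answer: 4860144 + I*√241 ≈ 4.8601e+6 + 15.524*I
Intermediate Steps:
F = 1035
I(C) = 1035 - √(-583 + C) (I(C) = 1035 - √(C - 583) = 1035 - √(-583 + C))
4861179 - I(342) = 4861179 - (1035 - √(-583 + 342)) = 4861179 - (1035 - √(-241)) = 4861179 - (1035 - I*√241) = 4861179 + (-1035 + I*√241) = 4860144 + I*√241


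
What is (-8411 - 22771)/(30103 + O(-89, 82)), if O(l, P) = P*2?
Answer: -10394/10089 ≈ -1.0302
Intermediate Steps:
O(l, P) = 2*P
(-8411 - 22771)/(30103 + O(-89, 82)) = (-8411 - 22771)/(30103 + 2*82) = -31182/(30103 + 164) = -31182/30267 = -31182*1/30267 = -10394/10089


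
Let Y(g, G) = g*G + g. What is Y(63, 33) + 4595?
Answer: 6737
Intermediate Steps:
Y(g, G) = g + G*g (Y(g, G) = G*g + g = g + G*g)
Y(63, 33) + 4595 = 63*(1 + 33) + 4595 = 63*34 + 4595 = 2142 + 4595 = 6737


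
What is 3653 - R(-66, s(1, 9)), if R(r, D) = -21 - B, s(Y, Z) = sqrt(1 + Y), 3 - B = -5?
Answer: 3682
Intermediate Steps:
B = 8 (B = 3 - 1*(-5) = 3 + 5 = 8)
R(r, D) = -29 (R(r, D) = -21 - 1*8 = -21 - 8 = -29)
3653 - R(-66, s(1, 9)) = 3653 - 1*(-29) = 3653 + 29 = 3682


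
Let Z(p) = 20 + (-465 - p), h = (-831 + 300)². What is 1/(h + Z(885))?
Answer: 1/280631 ≈ 3.5634e-6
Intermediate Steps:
h = 281961 (h = (-531)² = 281961)
Z(p) = -445 - p
1/(h + Z(885)) = 1/(281961 + (-445 - 1*885)) = 1/(281961 + (-445 - 885)) = 1/(281961 - 1330) = 1/280631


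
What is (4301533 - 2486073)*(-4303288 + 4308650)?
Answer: 9734496520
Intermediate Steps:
(4301533 - 2486073)*(-4303288 + 4308650) = 1815460*5362 = 9734496520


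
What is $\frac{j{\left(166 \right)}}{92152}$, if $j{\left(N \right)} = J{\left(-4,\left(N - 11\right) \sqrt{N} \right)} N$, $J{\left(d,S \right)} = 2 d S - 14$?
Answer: $- \frac{581}{23038} - \frac{25730 \sqrt{166}}{11519} \approx -28.804$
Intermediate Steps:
$J{\left(d,S \right)} = -14 + 2 S d$ ($J{\left(d,S \right)} = 2 S d - 14 = -14 + 2 S d$)
$j{\left(N \right)} = N \left(-14 - 8 \sqrt{N} \left(-11 + N\right)\right)$ ($j{\left(N \right)} = \left(-14 + 2 \left(N - 11\right) \sqrt{N} \left(-4\right)\right) N = \left(-14 + 2 \left(-11 + N\right) \sqrt{N} \left(-4\right)\right) N = \left(-14 + 2 \sqrt{N} \left(-11 + N\right) \left(-4\right)\right) N = \left(-14 - 8 \sqrt{N} \left(-11 + N\right)\right) N = N \left(-14 - 8 \sqrt{N} \left(-11 + N\right)\right)$)
$\frac{j{\left(166 \right)}}{92152} = \frac{2 \cdot 166 \left(-7 + 4 \sqrt{166} \left(11 - 166\right)\right)}{92152} = 2 \cdot 166 \left(-7 + 4 \sqrt{166} \left(11 - 166\right)\right) \frac{1}{92152} = 2 \cdot 166 \left(-7 + 4 \sqrt{166} \left(-155\right)\right) \frac{1}{92152} = 2 \cdot 166 \left(-7 - 620 \sqrt{166}\right) \frac{1}{92152} = \left(-2324 - 205840 \sqrt{166}\right) \frac{1}{92152} = - \frac{581}{23038} - \frac{25730 \sqrt{166}}{11519}$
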